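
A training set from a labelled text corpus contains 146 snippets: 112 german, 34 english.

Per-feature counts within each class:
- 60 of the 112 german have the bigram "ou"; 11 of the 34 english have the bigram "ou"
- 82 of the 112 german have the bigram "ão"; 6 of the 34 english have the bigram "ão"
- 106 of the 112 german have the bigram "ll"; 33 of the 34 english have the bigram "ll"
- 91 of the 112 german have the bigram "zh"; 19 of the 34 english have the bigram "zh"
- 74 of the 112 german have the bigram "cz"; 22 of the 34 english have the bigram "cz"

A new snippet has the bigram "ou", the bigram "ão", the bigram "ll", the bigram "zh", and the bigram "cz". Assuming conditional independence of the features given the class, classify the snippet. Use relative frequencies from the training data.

german: (112/146) × (60/112) × (82/112) × (106/112) × (91/112) × (74/112) ≈ 0.152869
english: (34/146) × (11/34) × (6/34) × (33/34) × (19/34) × (22/34) ≈ 0.00466622
Highest score → german.

german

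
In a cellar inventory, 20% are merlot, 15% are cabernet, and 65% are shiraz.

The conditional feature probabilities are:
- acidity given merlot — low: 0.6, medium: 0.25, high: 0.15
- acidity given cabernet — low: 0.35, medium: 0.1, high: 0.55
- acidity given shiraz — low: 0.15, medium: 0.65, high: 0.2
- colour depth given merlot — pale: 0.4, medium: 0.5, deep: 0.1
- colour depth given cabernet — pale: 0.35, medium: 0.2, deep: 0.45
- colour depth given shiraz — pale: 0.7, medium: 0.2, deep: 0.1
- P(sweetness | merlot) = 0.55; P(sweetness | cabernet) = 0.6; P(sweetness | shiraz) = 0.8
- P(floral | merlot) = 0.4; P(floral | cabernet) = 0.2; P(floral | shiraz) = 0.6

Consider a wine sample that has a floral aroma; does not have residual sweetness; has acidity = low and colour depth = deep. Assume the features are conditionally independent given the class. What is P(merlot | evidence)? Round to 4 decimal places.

merlot: 0.2 × 0.6 × 0.1 × (1−0.55) × 0.4 = 0.00216
cabernet: 0.15 × 0.35 × 0.45 × (1−0.6) × 0.2 = 0.00189
shiraz: 0.65 × 0.15 × 0.1 × (1−0.8) × 0.6 = 0.00117
P(merlot | x) = 0.00216 / 0.00522 ≈ 0.4138

0.4138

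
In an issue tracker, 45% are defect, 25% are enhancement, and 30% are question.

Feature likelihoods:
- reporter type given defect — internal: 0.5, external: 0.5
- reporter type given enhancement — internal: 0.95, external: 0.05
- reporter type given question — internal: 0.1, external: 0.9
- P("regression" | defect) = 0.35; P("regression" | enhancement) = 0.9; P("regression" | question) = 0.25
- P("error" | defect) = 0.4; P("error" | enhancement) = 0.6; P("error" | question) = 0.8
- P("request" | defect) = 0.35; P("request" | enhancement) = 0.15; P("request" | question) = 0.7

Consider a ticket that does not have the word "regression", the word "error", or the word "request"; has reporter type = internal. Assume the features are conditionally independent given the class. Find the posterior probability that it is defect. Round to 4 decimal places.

0.8582

defect: 0.45 × 0.5 × (1−0.35) × (1−0.4) × (1−0.35) = 0.0570375
enhancement: 0.25 × 0.95 × (1−0.9) × (1−0.6) × (1−0.15) = 0.008075
question: 0.3 × 0.1 × (1−0.25) × (1−0.8) × (1−0.7) = 0.00135
P(defect | x) = 0.0570375 / 0.0664625 ≈ 0.8582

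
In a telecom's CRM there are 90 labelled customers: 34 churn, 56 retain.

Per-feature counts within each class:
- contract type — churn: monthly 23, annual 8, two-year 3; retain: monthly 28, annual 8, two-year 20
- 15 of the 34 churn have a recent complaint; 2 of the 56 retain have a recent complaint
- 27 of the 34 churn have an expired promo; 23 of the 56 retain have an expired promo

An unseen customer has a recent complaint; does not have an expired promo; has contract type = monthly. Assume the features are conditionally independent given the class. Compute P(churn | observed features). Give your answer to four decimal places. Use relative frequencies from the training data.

churn: (34/90) × (23/34) × (15/34) × (7/34) ≈ 0.0232122
retain: (56/90) × (28/56) × (2/56) × (33/56) ≈ 0.00654762
P(churn | x) = 0.0232122 / 0.02975982 ≈ 0.7800

0.7800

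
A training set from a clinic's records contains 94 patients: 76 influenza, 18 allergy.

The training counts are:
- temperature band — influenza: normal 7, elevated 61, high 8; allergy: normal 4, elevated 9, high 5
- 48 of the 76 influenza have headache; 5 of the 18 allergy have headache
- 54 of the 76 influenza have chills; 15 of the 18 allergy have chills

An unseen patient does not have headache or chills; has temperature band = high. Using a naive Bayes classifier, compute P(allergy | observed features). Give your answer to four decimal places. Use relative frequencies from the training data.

influenza: (76/94) × (8/76) × (28/76) × (22/76) ≈ 0.00907644
allergy: (18/94) × (5/18) × (13/18) × (3/18) ≈ 0.00640268
P(allergy | x) = 0.00640268 / 0.01547912 ≈ 0.4136

0.4136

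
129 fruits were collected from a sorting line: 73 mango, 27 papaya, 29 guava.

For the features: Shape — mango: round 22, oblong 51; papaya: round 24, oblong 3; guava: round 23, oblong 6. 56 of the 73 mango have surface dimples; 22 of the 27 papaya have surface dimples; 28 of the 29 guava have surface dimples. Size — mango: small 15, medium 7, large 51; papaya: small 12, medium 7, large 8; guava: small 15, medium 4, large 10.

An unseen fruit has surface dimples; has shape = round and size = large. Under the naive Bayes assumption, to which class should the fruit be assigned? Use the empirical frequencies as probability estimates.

mango

mango: (73/129) × (22/73) × (56/73) × (51/73) ≈ 0.0913998
papaya: (27/129) × (24/27) × (22/27) × (8/27) ≈ 0.0449166
guava: (29/129) × (23/29) × (28/29) × (10/29) ≈ 0.0593609
Highest score → mango.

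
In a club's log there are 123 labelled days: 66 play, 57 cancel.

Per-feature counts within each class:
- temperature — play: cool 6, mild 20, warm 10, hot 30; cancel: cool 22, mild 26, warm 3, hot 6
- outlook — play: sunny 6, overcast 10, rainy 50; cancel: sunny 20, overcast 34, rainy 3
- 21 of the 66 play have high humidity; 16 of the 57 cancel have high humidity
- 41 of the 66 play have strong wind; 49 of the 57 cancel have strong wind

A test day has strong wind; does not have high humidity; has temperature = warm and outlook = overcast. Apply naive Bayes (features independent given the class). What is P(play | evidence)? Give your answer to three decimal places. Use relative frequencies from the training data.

play: (66/123) × (10/66) × (10/66) × (45/66) × (41/66) ≈ 0.00521746
cancel: (57/123) × (3/57) × (34/57) × (41/57) × (49/57) ≈ 0.00899602
P(play | x) = 0.00521746 / 0.01421348 ≈ 0.367

0.367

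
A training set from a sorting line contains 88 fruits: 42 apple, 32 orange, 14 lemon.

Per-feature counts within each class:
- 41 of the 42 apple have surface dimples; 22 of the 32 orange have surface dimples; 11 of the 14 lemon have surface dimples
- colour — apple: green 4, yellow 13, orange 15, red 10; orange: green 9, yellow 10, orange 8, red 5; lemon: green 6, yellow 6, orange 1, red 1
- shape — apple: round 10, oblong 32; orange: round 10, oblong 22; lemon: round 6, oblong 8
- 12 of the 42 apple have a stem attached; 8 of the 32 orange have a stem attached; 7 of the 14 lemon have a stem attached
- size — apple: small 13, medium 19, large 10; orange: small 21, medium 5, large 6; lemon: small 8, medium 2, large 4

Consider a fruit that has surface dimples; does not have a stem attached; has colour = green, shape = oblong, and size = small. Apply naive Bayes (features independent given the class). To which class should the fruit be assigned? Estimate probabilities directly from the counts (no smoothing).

orange

apple: (42/88) × (41/42) × (4/42) × (32/42) × (30/42) × (13/42) ≈ 0.00747444
orange: (32/88) × (22/32) × (9/32) × (22/32) × (24/32) × (21/32) = 0.023792266845703125
lemon: (14/88) × (11/14) × (6/14) × (8/14) × (7/14) × (8/14) ≈ 0.00874636
Highest score → orange.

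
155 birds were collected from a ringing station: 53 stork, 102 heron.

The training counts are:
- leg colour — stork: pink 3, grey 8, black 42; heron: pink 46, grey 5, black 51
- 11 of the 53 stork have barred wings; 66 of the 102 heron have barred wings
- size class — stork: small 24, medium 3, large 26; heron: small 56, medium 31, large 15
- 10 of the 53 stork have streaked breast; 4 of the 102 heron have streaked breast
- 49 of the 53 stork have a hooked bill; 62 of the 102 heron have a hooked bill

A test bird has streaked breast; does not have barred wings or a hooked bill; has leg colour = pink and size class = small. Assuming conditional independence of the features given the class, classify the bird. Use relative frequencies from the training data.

stork: (53/155) × (3/53) × (42/53) × (24/53) × (10/53) × (4/53) ≈ 0.0000989023
heron: (102/155) × (46/102) × (36/102) × (56/102) × (4/102) × (40/102) ≈ 0.000884374
Highest score → heron.

heron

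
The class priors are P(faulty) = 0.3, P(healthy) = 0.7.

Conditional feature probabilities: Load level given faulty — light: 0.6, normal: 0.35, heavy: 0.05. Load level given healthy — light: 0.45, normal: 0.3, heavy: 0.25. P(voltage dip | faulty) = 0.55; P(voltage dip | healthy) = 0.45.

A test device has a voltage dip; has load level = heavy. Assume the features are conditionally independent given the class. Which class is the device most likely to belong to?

faulty: 0.3 × 0.05 × 0.55 = 0.00825
healthy: 0.7 × 0.25 × 0.45 = 0.07875
Highest score → healthy.

healthy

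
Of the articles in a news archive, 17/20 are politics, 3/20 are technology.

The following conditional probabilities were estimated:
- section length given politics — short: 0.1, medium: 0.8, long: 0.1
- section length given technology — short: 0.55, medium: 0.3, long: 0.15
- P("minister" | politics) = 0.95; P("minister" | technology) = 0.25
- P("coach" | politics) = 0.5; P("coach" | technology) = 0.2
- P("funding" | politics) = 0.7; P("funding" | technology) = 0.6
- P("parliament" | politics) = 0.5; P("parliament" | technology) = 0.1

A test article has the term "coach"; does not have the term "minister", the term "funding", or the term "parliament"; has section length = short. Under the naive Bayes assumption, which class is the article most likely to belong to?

politics: 0.85 × 0.1 × (1−0.95) × 0.5 × (1−0.7) × (1−0.5) = 0.00031875
technology: 0.15 × 0.55 × (1−0.25) × 0.2 × (1−0.6) × (1−0.1) = 0.004455
Highest score → technology.

technology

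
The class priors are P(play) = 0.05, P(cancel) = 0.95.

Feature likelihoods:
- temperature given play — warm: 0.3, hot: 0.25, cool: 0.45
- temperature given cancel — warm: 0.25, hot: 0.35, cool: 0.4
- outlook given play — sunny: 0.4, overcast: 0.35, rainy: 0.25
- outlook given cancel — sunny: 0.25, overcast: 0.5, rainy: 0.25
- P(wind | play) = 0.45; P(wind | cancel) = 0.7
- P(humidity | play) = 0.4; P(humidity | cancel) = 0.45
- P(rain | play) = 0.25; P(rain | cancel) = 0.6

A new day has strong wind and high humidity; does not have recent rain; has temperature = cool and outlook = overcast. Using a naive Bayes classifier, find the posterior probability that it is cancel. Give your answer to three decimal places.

play: 0.05 × 0.45 × 0.35 × 0.45 × 0.4 × (1−0.25) = 0.001063125
cancel: 0.95 × 0.4 × 0.5 × 0.7 × 0.45 × (1−0.6) = 0.02394
P(cancel | x) = 0.02394 / 0.025003125 ≈ 0.957

0.957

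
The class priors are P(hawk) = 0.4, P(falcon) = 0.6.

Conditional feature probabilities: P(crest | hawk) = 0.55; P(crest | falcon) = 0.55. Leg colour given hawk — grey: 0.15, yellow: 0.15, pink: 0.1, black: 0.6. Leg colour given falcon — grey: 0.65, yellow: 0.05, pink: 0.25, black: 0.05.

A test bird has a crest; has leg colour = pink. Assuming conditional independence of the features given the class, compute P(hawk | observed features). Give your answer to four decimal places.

0.2105

hawk: 0.4 × 0.55 × 0.1 = 0.022
falcon: 0.6 × 0.55 × 0.25 = 0.0825
P(hawk | x) = 0.022 / 0.1045 ≈ 0.2105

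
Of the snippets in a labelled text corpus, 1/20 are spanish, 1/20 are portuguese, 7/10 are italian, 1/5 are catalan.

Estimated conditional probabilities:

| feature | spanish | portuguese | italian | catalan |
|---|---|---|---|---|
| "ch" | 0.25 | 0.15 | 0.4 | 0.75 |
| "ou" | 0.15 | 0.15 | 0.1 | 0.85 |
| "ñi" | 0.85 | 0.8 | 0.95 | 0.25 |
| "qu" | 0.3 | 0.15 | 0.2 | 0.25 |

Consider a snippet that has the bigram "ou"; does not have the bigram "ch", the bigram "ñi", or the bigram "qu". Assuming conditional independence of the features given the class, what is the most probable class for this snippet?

spanish: 0.05 × (1−0.25) × 0.15 × (1−0.85) × (1−0.3) = 0.000590625
portuguese: 0.05 × (1−0.15) × 0.15 × (1−0.8) × (1−0.15) = 0.00108375
italian: 0.7 × (1−0.4) × 0.1 × (1−0.95) × (1−0.2) = 0.00168
catalan: 0.2 × (1−0.75) × 0.85 × (1−0.25) × (1−0.25) = 0.02390625
Highest score → catalan.

catalan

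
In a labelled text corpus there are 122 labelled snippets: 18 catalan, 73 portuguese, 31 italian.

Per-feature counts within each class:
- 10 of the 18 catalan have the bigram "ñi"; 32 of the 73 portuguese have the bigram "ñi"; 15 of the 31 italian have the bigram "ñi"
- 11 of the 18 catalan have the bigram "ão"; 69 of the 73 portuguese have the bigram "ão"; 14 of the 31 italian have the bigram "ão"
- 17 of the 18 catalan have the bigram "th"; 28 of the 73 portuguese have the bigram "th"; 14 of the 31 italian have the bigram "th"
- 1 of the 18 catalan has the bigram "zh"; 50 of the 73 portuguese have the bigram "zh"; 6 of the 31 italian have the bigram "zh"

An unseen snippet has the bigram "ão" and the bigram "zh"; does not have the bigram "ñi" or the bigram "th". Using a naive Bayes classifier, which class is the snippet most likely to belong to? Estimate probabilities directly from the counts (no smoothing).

portuguese

catalan: (18/122) × (8/18) × (11/18) × (1/18) × (1/18) ≈ 0.000123682
portuguese: (73/122) × (41/73) × (69/73) × (45/73) × (50/73) ≈ 0.134118
italian: (31/122) × (16/31) × (14/31) × (17/31) × (6/31) ≈ 0.00628642
Highest score → portuguese.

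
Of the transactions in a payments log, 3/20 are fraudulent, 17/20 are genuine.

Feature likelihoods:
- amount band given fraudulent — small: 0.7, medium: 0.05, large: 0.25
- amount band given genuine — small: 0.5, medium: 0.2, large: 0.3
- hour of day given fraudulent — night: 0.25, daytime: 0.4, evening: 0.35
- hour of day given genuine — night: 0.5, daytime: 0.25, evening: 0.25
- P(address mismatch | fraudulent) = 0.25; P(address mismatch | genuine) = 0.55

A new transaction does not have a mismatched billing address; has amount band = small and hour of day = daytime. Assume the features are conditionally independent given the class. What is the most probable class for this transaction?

genuine

fraudulent: 0.15 × 0.7 × 0.4 × (1−0.25) = 0.0315
genuine: 0.85 × 0.5 × 0.25 × (1−0.55) = 0.0478125
Highest score → genuine.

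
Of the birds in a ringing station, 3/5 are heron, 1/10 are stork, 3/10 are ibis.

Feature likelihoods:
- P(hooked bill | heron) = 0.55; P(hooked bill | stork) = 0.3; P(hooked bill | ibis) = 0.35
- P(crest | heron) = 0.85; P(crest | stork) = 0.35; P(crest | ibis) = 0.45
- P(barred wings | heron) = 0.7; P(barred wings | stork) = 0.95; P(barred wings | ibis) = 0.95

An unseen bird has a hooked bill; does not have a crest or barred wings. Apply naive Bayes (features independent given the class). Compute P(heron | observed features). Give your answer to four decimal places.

0.7936

heron: 0.6 × 0.55 × (1−0.85) × (1−0.7) = 0.01485
stork: 0.1 × 0.3 × (1−0.35) × (1−0.95) = 0.000975
ibis: 0.3 × 0.35 × (1−0.45) × (1−0.95) = 0.0028875
P(heron | x) = 0.01485 / 0.0187125 ≈ 0.7936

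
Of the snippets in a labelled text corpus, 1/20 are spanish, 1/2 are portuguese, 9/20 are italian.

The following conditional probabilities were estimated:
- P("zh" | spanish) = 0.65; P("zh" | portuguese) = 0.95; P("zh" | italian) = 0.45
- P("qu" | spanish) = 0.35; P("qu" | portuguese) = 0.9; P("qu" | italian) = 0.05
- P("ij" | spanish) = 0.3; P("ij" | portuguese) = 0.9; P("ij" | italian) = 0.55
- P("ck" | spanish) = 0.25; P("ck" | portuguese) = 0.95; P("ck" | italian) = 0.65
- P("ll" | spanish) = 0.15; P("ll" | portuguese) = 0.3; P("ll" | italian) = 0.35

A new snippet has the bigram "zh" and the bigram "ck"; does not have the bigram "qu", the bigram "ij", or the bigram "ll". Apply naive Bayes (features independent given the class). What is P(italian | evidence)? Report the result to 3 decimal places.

0.853

spanish: 0.05 × 0.65 × (1−0.35) × (1−0.3) × 0.25 × (1−0.15) = 0.00314234375
portuguese: 0.5 × 0.95 × (1−0.9) × (1−0.9) × 0.95 × (1−0.3) = 0.00315875
italian: 0.45 × 0.45 × (1−0.05) × (1−0.55) × 0.65 × (1−0.35) = 0.036575296875
P(italian | x) = 0.036575296875 / 0.042876390625 ≈ 0.853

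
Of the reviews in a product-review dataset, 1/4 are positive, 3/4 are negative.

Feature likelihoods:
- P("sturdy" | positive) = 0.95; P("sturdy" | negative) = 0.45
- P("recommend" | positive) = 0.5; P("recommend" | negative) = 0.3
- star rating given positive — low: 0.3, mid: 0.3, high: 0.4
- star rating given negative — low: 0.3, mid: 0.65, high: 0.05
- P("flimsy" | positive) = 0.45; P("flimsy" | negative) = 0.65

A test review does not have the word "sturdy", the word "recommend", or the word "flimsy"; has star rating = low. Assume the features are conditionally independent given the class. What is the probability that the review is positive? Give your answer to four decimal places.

0.0329

positive: 0.25 × (1−0.95) × (1−0.5) × 0.3 × (1−0.45) = 0.00103125
negative: 0.75 × (1−0.45) × (1−0.3) × 0.3 × (1−0.65) = 0.03031875
P(positive | x) = 0.00103125 / 0.03135 ≈ 0.0329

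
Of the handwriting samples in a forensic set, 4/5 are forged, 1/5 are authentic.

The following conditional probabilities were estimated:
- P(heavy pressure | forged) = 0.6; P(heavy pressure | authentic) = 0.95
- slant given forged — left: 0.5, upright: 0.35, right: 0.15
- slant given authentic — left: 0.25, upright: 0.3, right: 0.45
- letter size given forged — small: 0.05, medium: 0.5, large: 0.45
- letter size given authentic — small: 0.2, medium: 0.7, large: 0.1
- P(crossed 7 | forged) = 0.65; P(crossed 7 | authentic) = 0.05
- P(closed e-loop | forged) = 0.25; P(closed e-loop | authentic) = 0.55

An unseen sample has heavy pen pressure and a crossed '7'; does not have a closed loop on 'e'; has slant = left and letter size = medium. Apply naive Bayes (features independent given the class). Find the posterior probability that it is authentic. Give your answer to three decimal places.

0.013

forged: 0.8 × 0.6 × 0.5 × 0.5 × 0.65 × (1−0.25) = 0.0585
authentic: 0.2 × 0.95 × 0.25 × 0.7 × 0.05 × (1−0.55) = 0.000748125
P(authentic | x) = 0.000748125 / 0.059248125 ≈ 0.013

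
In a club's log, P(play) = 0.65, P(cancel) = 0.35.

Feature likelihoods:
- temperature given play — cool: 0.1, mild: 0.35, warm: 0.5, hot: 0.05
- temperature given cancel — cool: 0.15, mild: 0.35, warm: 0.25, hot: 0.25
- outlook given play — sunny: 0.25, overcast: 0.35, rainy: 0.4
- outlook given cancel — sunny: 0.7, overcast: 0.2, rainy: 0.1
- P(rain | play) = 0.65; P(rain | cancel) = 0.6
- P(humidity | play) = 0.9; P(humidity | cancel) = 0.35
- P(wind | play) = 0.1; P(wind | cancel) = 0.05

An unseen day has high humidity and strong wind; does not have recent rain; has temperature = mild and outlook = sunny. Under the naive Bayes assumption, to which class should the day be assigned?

play: 0.65 × 0.35 × 0.25 × (1−0.65) × 0.9 × 0.1 = 0.0017915625
cancel: 0.35 × 0.35 × 0.7 × (1−0.6) × 0.35 × 0.05 = 0.00060025
Highest score → play.

play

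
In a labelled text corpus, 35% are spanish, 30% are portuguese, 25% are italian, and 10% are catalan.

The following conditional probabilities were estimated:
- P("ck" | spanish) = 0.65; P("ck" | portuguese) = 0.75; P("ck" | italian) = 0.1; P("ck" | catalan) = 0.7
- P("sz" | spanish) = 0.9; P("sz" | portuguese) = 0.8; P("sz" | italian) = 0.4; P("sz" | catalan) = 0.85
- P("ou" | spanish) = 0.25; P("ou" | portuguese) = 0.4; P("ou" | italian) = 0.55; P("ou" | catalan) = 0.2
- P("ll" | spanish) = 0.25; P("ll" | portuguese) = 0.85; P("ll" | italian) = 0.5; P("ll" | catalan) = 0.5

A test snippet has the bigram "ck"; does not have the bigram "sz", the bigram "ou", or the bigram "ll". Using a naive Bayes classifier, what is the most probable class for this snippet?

spanish: 0.35 × 0.65 × (1−0.9) × (1−0.25) × (1−0.25) = 0.012796875
portuguese: 0.3 × 0.75 × (1−0.8) × (1−0.4) × (1−0.85) = 0.00405
italian: 0.25 × 0.1 × (1−0.4) × (1−0.55) × (1−0.5) = 0.003375
catalan: 0.1 × 0.7 × (1−0.85) × (1−0.2) × (1−0.5) = 0.0042
Highest score → spanish.

spanish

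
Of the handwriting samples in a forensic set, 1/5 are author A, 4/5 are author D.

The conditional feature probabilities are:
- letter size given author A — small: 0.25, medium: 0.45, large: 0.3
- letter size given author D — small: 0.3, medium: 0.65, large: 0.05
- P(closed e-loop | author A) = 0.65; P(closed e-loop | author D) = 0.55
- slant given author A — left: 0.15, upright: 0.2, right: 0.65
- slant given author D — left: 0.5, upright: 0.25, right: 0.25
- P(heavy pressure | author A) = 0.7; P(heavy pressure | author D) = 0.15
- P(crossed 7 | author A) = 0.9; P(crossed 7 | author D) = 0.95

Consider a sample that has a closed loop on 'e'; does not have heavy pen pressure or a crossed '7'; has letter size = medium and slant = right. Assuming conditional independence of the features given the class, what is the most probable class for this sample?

author A: 0.2 × 0.45 × 0.65 × 0.65 × (1−0.7) × (1−0.9) = 0.00114075
author D: 0.8 × 0.65 × 0.55 × 0.25 × (1−0.15) × (1−0.95) = 0.00303875
Highest score → author D.

author D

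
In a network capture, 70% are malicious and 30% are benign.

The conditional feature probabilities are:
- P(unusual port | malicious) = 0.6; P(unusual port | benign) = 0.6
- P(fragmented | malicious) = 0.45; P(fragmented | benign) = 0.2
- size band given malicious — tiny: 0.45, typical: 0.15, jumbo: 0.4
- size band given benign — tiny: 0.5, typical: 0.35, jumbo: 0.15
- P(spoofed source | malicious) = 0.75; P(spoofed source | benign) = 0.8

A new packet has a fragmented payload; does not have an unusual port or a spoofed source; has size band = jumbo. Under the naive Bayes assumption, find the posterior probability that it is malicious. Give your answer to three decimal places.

0.946

malicious: 0.7 × (1−0.6) × 0.45 × 0.4 × (1−0.75) = 0.0126
benign: 0.3 × (1−0.6) × 0.2 × 0.15 × (1−0.8) = 0.00072
P(malicious | x) = 0.0126 / 0.01332 ≈ 0.946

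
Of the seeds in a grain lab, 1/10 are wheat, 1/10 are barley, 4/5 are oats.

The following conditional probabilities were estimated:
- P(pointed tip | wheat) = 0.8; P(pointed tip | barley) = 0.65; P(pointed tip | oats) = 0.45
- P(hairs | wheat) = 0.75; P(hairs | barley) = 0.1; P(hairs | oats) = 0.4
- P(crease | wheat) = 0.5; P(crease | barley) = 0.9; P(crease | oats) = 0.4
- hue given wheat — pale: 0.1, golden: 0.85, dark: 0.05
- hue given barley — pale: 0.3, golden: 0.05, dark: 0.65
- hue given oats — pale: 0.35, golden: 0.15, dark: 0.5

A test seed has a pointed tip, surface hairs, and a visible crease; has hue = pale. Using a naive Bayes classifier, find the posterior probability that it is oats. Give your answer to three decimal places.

wheat: 0.1 × 0.8 × 0.75 × 0.5 × 0.1 = 0.003
barley: 0.1 × 0.65 × 0.1 × 0.9 × 0.3 = 0.001755
oats: 0.8 × 0.45 × 0.4 × 0.4 × 0.35 = 0.02016
P(oats | x) = 0.02016 / 0.024915 ≈ 0.809

0.809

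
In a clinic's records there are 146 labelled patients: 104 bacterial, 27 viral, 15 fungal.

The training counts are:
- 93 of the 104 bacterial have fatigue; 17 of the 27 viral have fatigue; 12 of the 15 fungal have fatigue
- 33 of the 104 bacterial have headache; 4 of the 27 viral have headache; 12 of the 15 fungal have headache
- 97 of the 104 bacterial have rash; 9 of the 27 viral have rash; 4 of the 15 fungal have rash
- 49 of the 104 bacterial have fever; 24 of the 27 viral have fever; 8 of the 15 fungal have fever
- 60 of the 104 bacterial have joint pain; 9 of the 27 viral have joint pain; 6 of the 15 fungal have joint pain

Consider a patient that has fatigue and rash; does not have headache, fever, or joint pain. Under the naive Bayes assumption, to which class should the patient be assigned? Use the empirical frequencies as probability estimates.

bacterial

bacterial: (104/146) × (93/104) × (71/104) × (97/104) × (55/104) × (44/104) ≈ 0.0907491
viral: (27/146) × (17/27) × (23/27) × (9/27) × (3/27) × (18/27) ≈ 0.00244909
fungal: (15/146) × (12/15) × (3/15) × (4/15) × (7/15) × (9/15) ≈ 0.0012274
Highest score → bacterial.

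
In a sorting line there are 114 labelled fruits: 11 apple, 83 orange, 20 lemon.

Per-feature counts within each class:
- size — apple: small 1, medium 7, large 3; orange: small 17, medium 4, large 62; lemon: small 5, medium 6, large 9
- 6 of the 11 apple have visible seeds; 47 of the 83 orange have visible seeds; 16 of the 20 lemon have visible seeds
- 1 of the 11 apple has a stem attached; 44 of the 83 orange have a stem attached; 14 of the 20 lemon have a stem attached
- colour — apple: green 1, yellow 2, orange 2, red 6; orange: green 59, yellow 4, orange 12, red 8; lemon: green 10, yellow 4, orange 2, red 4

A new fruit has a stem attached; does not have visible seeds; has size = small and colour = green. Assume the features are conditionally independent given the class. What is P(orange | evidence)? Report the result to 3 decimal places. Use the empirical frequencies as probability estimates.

0.887

apple: (11/114) × (1/11) × (5/11) × (1/11) × (1/11) ≈ 0.0000329524
orange: (83/114) × (17/83) × (36/83) × (44/83) × (59/83) ≈ 0.0243734
lemon: (20/114) × (5/20) × (4/20) × (14/20) × (10/20) ≈ 0.00307018
P(orange | x) = 0.0243734 / 0.0274765324 ≈ 0.887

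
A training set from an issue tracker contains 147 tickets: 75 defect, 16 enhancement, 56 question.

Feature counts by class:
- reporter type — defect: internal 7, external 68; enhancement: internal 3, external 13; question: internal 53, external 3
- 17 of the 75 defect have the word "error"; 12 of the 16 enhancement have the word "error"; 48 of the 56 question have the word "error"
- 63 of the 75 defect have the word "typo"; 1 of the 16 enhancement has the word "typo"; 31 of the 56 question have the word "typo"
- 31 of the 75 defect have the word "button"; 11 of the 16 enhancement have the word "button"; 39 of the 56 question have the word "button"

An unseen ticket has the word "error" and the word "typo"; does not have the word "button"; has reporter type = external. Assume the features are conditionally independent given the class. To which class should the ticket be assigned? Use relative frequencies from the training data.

defect: (75/147) × (68/75) × (17/75) × (63/75) × (44/75) ≈ 0.0516714
enhancement: (16/147) × (13/16) × (12/16) × (1/16) × (5/16) ≈ 0.00129544
question: (56/147) × (3/56) × (48/56) × (31/56) × (17/56) ≈ 0.00293962
Highest score → defect.

defect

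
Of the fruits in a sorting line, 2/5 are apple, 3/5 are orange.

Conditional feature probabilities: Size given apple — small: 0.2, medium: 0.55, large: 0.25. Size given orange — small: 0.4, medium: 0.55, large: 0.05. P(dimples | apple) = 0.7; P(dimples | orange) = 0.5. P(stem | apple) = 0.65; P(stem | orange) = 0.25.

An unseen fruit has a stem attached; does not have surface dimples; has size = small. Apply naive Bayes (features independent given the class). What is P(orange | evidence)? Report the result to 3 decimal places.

apple: 0.4 × 0.2 × (1−0.7) × 0.65 = 0.0156
orange: 0.6 × 0.4 × (1−0.5) × 0.25 = 0.03
P(orange | x) = 0.03 / 0.0456 ≈ 0.658

0.658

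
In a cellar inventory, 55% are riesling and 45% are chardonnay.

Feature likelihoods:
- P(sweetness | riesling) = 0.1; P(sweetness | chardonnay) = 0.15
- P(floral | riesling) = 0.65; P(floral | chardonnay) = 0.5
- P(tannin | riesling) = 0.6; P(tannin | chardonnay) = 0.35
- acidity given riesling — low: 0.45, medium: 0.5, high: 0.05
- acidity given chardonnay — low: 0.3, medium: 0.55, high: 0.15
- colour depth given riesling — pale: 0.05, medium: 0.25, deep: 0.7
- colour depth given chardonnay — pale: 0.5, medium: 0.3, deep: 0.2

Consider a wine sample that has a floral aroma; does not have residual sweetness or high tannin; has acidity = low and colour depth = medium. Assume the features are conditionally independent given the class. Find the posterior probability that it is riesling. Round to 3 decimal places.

riesling: 0.55 × (1−0.1) × 0.65 × (1−0.6) × 0.45 × 0.25 = 0.01447875
chardonnay: 0.45 × (1−0.15) × 0.5 × (1−0.35) × 0.3 × 0.3 = 0.011188125
P(riesling | x) = 0.01447875 / 0.025666875 ≈ 0.564

0.564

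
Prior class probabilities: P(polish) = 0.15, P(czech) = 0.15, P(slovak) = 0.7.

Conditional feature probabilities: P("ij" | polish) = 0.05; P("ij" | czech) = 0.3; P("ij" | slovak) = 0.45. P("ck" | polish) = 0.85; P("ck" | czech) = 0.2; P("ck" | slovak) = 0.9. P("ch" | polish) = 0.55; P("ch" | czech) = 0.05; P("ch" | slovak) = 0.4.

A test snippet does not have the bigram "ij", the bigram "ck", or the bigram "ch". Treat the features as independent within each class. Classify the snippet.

czech

polish: 0.15 × (1−0.05) × (1−0.85) × (1−0.55) = 0.00961875
czech: 0.15 × (1−0.3) × (1−0.2) × (1−0.05) = 0.0798
slovak: 0.7 × (1−0.45) × (1−0.9) × (1−0.4) = 0.0231
Highest score → czech.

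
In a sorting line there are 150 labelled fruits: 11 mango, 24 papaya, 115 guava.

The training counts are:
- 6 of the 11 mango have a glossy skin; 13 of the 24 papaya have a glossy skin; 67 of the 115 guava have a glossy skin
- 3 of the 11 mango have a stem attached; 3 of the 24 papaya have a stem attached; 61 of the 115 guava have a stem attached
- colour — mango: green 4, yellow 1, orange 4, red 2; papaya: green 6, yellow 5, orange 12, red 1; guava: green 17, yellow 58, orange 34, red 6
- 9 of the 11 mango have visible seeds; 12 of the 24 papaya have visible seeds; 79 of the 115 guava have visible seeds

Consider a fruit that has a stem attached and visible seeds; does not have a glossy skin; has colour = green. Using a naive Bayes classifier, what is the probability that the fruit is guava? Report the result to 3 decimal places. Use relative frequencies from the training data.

0.817

mango: (11/150) × (5/11) × (3/11) × (4/11) × (9/11) ≈ 0.00270473
papaya: (24/150) × (11/24) × (3/24) × (6/24) × (12/24) ≈ 0.00114583
guava: (115/150) × (48/115) × (61/115) × (17/115) × (79/115) ≈ 0.017237
P(guava | x) = 0.017237 / 0.02108756 ≈ 0.817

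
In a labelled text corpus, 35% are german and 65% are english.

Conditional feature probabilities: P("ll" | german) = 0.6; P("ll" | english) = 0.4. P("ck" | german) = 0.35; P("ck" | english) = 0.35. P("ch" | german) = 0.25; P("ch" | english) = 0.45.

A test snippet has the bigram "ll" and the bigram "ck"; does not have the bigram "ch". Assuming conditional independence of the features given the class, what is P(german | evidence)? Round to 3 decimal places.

0.524

german: 0.35 × 0.6 × 0.35 × (1−0.25) = 0.055125
english: 0.65 × 0.4 × 0.35 × (1−0.45) = 0.05005
P(german | x) = 0.055125 / 0.105175 ≈ 0.524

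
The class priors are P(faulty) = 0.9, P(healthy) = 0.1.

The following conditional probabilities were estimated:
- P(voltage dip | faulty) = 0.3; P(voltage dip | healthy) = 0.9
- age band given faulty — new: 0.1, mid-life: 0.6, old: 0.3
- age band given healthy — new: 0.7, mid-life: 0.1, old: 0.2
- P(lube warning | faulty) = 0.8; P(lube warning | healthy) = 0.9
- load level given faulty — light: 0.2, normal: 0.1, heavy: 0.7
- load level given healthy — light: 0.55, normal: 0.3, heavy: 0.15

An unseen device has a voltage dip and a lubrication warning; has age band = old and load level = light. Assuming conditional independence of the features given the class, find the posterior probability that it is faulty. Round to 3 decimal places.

faulty: 0.9 × 0.3 × 0.3 × 0.8 × 0.2 = 0.01296
healthy: 0.1 × 0.9 × 0.2 × 0.9 × 0.55 = 0.00891
P(faulty | x) = 0.01296 / 0.02187 ≈ 0.593

0.593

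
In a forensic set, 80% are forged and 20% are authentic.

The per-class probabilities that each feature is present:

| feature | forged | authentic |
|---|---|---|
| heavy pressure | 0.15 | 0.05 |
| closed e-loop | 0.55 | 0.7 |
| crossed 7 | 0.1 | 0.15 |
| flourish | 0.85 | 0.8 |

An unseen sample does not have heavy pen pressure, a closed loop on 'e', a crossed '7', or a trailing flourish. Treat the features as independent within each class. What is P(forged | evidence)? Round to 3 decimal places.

0.810

forged: 0.8 × (1−0.15) × (1−0.55) × (1−0.1) × (1−0.85) = 0.04131
authentic: 0.2 × (1−0.05) × (1−0.7) × (1−0.15) × (1−0.8) = 0.00969
P(forged | x) = 0.04131 / 0.051 ≈ 0.810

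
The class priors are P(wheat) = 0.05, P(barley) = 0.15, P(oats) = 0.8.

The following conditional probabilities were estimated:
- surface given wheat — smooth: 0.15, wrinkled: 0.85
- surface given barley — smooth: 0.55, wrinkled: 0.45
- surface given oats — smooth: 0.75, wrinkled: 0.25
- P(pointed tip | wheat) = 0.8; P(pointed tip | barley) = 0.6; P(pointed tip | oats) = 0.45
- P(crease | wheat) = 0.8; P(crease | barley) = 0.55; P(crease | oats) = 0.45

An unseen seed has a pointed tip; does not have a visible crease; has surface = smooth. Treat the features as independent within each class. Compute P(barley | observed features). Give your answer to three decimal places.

0.130

wheat: 0.05 × 0.15 × 0.8 × (1−0.8) = 0.0012
barley: 0.15 × 0.55 × 0.6 × (1−0.55) = 0.022275
oats: 0.8 × 0.75 × 0.45 × (1−0.45) = 0.1485
P(barley | x) = 0.022275 / 0.171975 ≈ 0.130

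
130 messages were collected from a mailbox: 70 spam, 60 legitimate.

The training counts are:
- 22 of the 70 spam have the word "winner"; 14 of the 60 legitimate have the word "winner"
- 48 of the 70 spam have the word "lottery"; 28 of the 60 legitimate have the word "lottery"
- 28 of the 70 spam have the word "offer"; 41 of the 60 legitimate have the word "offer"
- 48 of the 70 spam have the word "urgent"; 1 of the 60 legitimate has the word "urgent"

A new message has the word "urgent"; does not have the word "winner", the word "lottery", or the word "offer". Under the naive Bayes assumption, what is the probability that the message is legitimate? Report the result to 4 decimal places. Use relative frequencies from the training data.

spam: (70/130) × (48/70) × (22/70) × (42/70) × (48/70) ≈ 0.0477438
legitimate: (60/130) × (46/60) × (32/60) × (19/60) × (1/60) ≈ 0.000996011
P(legitimate | x) = 0.000996011 / 0.048739811 ≈ 0.0204

0.0204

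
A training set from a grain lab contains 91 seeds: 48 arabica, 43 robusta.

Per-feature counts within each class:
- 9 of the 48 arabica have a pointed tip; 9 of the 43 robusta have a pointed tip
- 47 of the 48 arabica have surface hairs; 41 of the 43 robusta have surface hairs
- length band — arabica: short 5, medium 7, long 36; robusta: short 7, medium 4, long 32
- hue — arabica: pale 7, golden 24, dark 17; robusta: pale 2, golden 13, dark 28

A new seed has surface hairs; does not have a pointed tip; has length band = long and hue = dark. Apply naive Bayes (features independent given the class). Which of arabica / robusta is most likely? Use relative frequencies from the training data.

robusta

arabica: (48/91) × (39/48) × (47/48) × (36/48) × (17/48) ≈ 0.111468
robusta: (43/91) × (34/43) × (41/43) × (32/43) × (28/43) ≈ 0.172633
Highest score → robusta.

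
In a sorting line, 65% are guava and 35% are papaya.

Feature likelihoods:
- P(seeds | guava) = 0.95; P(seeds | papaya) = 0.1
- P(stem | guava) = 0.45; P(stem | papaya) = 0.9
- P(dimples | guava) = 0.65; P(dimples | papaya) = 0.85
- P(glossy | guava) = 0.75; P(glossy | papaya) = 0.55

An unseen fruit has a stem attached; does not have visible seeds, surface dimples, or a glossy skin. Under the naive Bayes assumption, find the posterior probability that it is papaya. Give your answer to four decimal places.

guava: 0.65 × (1−0.95) × 0.45 × (1−0.65) × (1−0.75) = 0.0012796875
papaya: 0.35 × (1−0.1) × 0.9 × (1−0.85) × (1−0.55) = 0.01913625
P(papaya | x) = 0.01913625 / 0.0204159375 ≈ 0.9373

0.9373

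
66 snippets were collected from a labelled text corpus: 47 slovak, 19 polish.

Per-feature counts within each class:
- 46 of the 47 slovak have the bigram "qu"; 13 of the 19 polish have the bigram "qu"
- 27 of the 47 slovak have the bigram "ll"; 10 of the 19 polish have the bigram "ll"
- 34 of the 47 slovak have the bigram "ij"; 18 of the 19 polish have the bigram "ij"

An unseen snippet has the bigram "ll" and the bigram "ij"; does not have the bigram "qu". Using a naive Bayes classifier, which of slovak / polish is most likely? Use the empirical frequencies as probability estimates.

slovak: (47/66) × (1/47) × (27/47) × (34/47) ≈ 0.00629656
polish: (19/66) × (6/19) × (10/19) × (18/19) ≈ 0.0453286
Highest score → polish.

polish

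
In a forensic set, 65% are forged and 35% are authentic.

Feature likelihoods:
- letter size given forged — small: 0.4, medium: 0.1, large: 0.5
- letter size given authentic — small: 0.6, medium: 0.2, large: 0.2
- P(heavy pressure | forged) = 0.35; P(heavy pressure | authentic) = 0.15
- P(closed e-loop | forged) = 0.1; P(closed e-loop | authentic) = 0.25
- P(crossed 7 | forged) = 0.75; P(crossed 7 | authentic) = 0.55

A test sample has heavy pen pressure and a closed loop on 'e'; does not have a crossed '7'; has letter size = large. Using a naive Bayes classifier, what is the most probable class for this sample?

forged

forged: 0.65 × 0.5 × 0.35 × 0.1 × (1−0.75) = 0.00284375
authentic: 0.35 × 0.2 × 0.15 × 0.25 × (1−0.55) = 0.00118125
Highest score → forged.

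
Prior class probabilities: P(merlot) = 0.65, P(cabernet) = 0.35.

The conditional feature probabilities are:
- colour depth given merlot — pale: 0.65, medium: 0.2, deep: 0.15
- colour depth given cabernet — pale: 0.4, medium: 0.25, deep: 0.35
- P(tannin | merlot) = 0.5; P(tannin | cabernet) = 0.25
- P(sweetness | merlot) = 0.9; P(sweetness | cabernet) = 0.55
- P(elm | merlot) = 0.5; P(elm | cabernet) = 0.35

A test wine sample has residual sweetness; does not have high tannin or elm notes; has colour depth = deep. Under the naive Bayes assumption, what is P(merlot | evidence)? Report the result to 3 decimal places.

0.400

merlot: 0.65 × 0.15 × (1−0.5) × 0.9 × (1−0.5) = 0.0219375
cabernet: 0.35 × 0.35 × (1−0.25) × 0.55 × (1−0.35) = 0.0328453125
P(merlot | x) = 0.0219375 / 0.0547828125 ≈ 0.400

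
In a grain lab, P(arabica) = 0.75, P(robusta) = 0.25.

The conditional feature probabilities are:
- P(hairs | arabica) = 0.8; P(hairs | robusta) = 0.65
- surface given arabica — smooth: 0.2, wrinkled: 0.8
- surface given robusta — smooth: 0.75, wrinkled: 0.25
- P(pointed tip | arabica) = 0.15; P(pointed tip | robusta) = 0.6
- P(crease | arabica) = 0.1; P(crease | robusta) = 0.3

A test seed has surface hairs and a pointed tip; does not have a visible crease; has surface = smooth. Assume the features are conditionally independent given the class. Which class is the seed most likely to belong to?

arabica: 0.75 × 0.8 × 0.2 × 0.15 × (1−0.1) = 0.0162
robusta: 0.25 × 0.65 × 0.75 × 0.6 × (1−0.3) = 0.0511875
Highest score → robusta.

robusta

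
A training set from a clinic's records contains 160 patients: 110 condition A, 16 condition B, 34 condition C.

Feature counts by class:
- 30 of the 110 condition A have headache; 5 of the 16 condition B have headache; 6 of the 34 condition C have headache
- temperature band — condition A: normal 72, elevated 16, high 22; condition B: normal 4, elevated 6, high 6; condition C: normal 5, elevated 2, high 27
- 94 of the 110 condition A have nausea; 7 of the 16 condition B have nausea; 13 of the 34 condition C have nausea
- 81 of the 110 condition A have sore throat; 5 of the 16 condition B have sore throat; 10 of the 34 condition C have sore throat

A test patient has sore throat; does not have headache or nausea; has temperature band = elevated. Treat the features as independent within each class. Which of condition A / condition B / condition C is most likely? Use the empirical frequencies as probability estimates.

condition A: (110/160) × (80/110) × (16/110) × (16/110) × (81/110) ≈ 0.00778963
condition B: (16/160) × (11/16) × (6/16) × (9/16) × (5/16) = 0.0045318603515625
condition C: (34/160) × (28/34) × (2/34) × (21/34) × (10/34) ≈ 0.00187004
Highest score → condition A.

condition A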